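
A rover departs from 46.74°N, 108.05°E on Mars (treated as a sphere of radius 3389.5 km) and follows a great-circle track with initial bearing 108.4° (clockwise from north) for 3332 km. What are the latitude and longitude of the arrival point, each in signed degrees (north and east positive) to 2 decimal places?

12.93°, 162.16°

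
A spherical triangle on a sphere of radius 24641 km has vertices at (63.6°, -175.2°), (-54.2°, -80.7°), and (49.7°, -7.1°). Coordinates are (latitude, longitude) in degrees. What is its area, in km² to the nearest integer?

1609312103 km²

Side lengths (central angles): a = 2.1080, b = 1.1574, c = 2.4142 rad; semiperimeter s = 2.8398.
By l'Huilier's theorem, tan(E/4) = √[tan(s/2) tan((s−a)/2) tan((s−b)/2) tan((s−c)/2)], giving spherical excess E = 2.6505 rad.
Area = E·R² = 2.6505 × (24641)² ≈ 1609312103 km².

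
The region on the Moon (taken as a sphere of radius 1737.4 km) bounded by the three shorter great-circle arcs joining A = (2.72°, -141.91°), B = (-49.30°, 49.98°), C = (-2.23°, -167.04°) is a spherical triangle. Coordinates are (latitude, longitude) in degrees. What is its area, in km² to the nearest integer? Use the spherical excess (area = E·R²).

Side lengths (central angles): a = 2.0838, b = 0.4469, c = 2.3095 rad; semiperimeter s = 2.4201.
By l'Huilier's theorem, tan(E/4) = √[tan(s/2) tan((s−a)/2) tan((s−b)/2) tan((s−c)/2)], giving spherical excess E = 0.7667 rad.
Area = E·R² = 0.7667 × (1737.4)² ≈ 2314391 km².

2314391 km²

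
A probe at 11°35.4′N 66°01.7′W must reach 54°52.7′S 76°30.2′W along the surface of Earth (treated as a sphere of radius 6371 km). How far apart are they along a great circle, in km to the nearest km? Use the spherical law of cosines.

7456 km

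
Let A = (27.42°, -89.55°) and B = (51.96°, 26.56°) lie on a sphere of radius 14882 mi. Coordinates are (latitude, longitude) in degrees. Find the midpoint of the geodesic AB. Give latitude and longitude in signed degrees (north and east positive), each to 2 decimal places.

56.43°, -47.64°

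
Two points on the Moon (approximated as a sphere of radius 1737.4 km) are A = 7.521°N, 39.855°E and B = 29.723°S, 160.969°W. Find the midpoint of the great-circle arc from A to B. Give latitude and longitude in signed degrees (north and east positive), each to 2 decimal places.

The central angle between A and B is δ = 2.6252 rad.
With f = 0.5, the slerp weights are sin((1−f)δ)/sin δ = 1.9583 and sin(fδ)/sin δ = 1.9583.
Weighted sum of the unit vectors: (1.9583)·(0.7611,0.6353,0.1309) + (1.9583)·(-0.8210,-0.2832,-0.4958) = (-0.1173, 0.6896, -0.7146).
Converting back: φ = atan2(z, √(x²+y²)) = -45.61°, λ = atan2(y, x) = 99.65°.

-45.61°, 99.65°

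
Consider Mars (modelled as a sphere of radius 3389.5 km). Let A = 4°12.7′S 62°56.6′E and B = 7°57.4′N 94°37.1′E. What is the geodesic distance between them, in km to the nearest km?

With latitudes φ₁ = -4.212°, φ₂ = 7.957° and longitude difference Δλ = 31.675°:
cos c = sin φ₁ sin φ₂ + cos φ₁ cos φ₂ cos Δλ = (-0.0734)(0.1384) + (0.9973)(0.9904)(0.8510) = 0.83041,
so c = arccos(0.83041) = 0.59096 rad.
Distance = R·c = 3389.5 × 0.5910 ≈ 2003 km.

2003 km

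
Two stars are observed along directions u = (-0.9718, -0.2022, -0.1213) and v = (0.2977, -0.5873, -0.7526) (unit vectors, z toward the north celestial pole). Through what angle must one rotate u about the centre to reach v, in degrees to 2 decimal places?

u·v = -0.0793; |u| = 1.0000, |v| = 1.0000.
cos θ = (u·v)/(|u||v|) = -0.0793, so θ = 94.55°.

94.55°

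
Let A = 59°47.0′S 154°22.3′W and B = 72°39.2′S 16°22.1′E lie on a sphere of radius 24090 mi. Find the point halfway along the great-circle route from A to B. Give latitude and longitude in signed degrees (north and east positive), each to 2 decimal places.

-83.28°, -141.44°

Central angle δ = 0.8275 rad. Interpolating on the sphere with fraction f = 0.5:
P = [sin((1−f)δ)·A + sin(fδ)·B] / sin δ = 0.5461·A + 0.5461·B in Cartesian coordinates,
giving P = (-0.0916, -0.0730, -0.9931), i.e. latitude -83.28°, longitude -141.44°.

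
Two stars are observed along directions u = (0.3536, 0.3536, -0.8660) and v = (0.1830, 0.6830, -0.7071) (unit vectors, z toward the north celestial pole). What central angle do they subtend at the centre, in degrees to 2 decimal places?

u·v = 0.9186; |u| = 1.0000, |v| = 1.0000.
cos θ = (u·v)/(|u||v|) = 0.9186, so θ = 23.28°.

23.28°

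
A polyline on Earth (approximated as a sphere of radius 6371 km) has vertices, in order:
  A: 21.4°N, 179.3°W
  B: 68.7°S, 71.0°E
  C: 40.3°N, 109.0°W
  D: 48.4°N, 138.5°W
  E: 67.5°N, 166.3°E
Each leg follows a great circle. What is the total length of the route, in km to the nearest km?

36062 km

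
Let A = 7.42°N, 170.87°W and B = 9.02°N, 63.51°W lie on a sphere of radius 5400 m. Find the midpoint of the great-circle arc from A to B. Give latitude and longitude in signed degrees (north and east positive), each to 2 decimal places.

The central angle between A and B is δ = 1.8462 rad.
With f = 0.5, the slerp weights are sin((1−f)δ)/sin δ = 0.8287 and sin(fδ)/sin δ = 0.8287.
Weighted sum of the unit vectors: (0.8287)·(-0.9791,-0.1573,0.1291) + (0.8287)·(0.4405,-0.8839,0.1568) = (-0.4463, -0.8629, 0.2369).
Converting back: φ = atan2(z, √(x²+y²)) = 13.71°, λ = atan2(y, x) = -117.35°.

13.71°, -117.35°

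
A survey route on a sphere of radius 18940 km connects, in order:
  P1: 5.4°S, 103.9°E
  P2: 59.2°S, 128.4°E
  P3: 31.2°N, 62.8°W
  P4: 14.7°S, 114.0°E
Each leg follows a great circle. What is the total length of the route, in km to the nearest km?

122718 km

Leg P1→P2: central angle 0.9948 rad, distance 18840.7 km.
Leg P2→P3: central angle 2.6354 rad, distance 49914.8 km.
Leg P3→P4: central angle 2.8491 rad, distance 53962.1 km.
Total: 18840.7 + 49914.8 + 53962.1 ≈ 122718 km.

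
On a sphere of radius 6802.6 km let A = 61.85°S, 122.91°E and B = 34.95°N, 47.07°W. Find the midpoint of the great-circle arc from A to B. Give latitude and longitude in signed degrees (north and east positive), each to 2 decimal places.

-40.28°, -34.05°

Central angle δ = 2.6592 rad. Interpolating on the sphere with fraction f = 0.5:
P = [sin((1−f)δ)·A + sin(fδ)·B] / sin δ = 2.0933·A + 2.0933·B in Cartesian coordinates,
giving P = (0.6321, -0.4272, -0.6465), i.e. latitude -40.28°, longitude -34.05°.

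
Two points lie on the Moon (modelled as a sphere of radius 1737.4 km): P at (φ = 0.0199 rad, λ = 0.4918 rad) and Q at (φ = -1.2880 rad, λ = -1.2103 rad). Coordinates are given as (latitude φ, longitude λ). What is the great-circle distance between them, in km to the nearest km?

In radians: φ₁ = 0.0199, φ₂ = -1.2880, Δλ = -97.523° = -1.7021 rad.
cos c = sin φ₁ sin φ₂ + cos φ₁ cos φ₂ cos Δλ = (0.0199)(-0.9603) + (0.9998)(0.2790)(-0.1309) = -0.05564,
so c = arccos(-0.05564) = 1.62646 rad.
Distance = R·c = 1737.4 × 1.6265 ≈ 2826 km.

2826 km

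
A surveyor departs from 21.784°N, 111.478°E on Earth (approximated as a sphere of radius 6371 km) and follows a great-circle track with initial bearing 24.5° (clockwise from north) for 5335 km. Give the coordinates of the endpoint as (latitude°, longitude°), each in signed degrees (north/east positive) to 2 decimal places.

Angular distance δ = d/R = 5335/6371 = 0.83739 rad; initial bearing θ = 0.4276 rad.
sin φ₂ = sin φ₁ cos δ + cos φ₁ sin δ cos θ = (0.3711)(0.6694) + (0.9286)(0.7429)(0.9100) = 0.8762, so φ₂ = 61.18°.
Δλ = atan2(sin θ sin δ cos φ₁, cos δ − sin φ₁ sin φ₂) = atan2(0.2861, 0.3443) = 39.726°.
λ₂ = 111.478° + 39.726° = 151.20°.

61.18°, 151.20°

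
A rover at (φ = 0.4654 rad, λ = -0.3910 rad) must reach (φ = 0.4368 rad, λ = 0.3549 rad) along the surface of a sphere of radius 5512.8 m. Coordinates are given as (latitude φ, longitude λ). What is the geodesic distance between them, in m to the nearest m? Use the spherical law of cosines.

Let φ₁ = 0.4654 rad, φ₂ = 0.4368 rad, and Δλ = 0.7459 rad.
cos c = sin φ₁ sin φ₂ + cos φ₁ cos φ₂ cos Δλ = (0.4488)(0.4230) + (0.8936)(0.9061)(0.7345) = 0.78459,
so c = arccos(0.78459) = 0.66877 rad.
Distance = R·c = 5512.8 × 0.6688 ≈ 3687 m.

3687 m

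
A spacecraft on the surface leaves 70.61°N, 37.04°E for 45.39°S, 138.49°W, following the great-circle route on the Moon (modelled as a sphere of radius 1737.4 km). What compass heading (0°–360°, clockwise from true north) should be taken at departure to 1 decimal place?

Δλ = -175.530° = -3.0636 rad.
y = sin Δλ · cos φ₂ = (-0.0779)(0.7023) = -0.0547
x = cos φ₁ sin φ₂ − sin φ₁ cos φ₂ cos Δλ = (0.3320)(-0.7119) − (0.9433)(0.7023)(-0.9970) = 0.4241
θ = atan2(y, x) = -7.35°; adding 360° gives 352.6°.

352.6°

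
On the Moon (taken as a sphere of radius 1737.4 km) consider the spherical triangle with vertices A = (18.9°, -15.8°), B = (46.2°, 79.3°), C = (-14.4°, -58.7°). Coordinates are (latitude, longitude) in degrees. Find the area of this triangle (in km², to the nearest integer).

Side lengths (central angles): a = 2.3154, b = 0.9388, c = 1.3943 rad; semiperimeter s = 2.3243.
By l'Huilier's theorem, tan(E/4) = √[tan(s/2) tan((s−a)/2) tan((s−b)/2) tan((s−c)/2)], giving spherical excess E = 0.2607 rad.
Area = E·R² = 0.2607 × (1737.4)² ≈ 786981 km².

786981 km²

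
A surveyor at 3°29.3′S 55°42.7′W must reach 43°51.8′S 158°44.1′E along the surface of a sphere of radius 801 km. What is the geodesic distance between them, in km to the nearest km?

1726 km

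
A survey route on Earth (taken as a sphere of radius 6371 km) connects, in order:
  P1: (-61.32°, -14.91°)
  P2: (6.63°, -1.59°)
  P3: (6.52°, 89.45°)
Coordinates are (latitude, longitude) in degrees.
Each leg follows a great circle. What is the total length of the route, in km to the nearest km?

Leg P1→P2: central angle 1.1997 rad, distance 7643.6 km.
Leg P2→P3: central angle 1.5756 rad, distance 10038.1 km.
Total: 7643.6 + 10038.1 ≈ 17682 km.

17682 km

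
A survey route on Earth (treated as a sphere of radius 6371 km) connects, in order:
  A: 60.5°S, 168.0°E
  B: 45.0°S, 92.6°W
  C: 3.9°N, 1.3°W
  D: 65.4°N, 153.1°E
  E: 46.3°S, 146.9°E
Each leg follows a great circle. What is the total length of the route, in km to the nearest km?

41114 km

Leg A→B: central angle 0.9781 rad, distance 6231.7 km.
Leg B→C: central angle 1.6349 rad, distance 10416.2 km.
Leg C→D: central angle 1.8888 rad, distance 12033.8 km.
Leg D→E: central angle 1.9513 rad, distance 12432.0 km.
Total: 6231.7 + 10416.2 + 12033.8 + 12432.0 ≈ 41114 km.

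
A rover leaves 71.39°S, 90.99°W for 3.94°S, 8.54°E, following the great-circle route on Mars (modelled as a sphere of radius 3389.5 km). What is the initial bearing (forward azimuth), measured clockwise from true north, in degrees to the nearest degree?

Δλ = 99.530° = 1.7371 rad.
y = sin Δλ · cos φ₂ = (0.9862)(0.9976) = 0.9839
x = cos φ₁ sin φ₂ − sin φ₁ cos φ₂ cos Δλ = (0.3191)(-0.0687) − (-0.9477)(0.9976)(-0.1656) = -0.1785
θ = atan2(y, x) = 100.28°, so the bearing is 100°.

100°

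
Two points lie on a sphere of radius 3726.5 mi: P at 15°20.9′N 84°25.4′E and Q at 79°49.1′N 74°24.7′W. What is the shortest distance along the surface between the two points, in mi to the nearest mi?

5474 mi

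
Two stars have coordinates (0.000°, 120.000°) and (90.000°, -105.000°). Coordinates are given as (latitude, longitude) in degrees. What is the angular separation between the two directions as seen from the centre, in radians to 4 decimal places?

1.5708 rad

With latitudes φ₁ = 0.000°, φ₂ = 90.000° and longitude difference Δλ = 135.000°:
Haversine: a = sin²(Δφ/2) + cos φ₁ cos φ₂ sin²(Δλ/2) = 0.5000 + (1.0000)(0.0000)(0.8536) = 0.50000.
Central angle c = 2·arcsin(√a) = 1.57080 rad.
So the angular separation is 1.5708 rad.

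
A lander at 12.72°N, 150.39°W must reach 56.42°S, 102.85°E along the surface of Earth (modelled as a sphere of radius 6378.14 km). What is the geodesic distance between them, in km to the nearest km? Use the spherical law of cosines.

Let φ₁ = 0.2220 rad, φ₂ = -0.9847 rad, and Δλ = -1.8633 rad.
cos c = sin φ₁ sin φ₂ + cos φ₁ cos φ₂ cos Δλ = (0.2202)(-0.8331) + (0.9755)(0.5531)(-0.2884) = -0.33902,
so c = arccos(-0.33902) = 1.91667 rad.
Distance = R·c = 6378.14 × 1.9167 ≈ 12225 km.

12225 km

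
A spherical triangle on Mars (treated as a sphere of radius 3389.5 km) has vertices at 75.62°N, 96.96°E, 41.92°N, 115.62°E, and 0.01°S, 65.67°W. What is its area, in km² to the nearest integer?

1792682 km²

Side lengths (central angles): a = 2.4098, b = 1.8103, c = 0.6055 rad; semiperimeter s = 2.4128.
By l'Huilier's theorem, tan(E/4) = √[tan(s/2) tan((s−a)/2) tan((s−b)/2) tan((s−c)/2)], giving spherical excess E = 0.1560 rad.
Area = E·R² = 0.1560 × (3389.5)² ≈ 1792682 km².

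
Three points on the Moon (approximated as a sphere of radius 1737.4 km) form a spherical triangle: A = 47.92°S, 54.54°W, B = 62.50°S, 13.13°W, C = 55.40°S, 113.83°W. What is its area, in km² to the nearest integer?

Side lengths (central angles): a = 0.8211, b = 0.6346, c = 0.4725 rad; semiperimeter s = 0.9641.
By l'Huilier's theorem, tan(E/4) = √[tan(s/2) tan((s−a)/2) tan((s−b)/2) tan((s−c)/2)], giving spherical excess E = 0.1581 rad.
Area = E·R² = 0.1581 × (1737.4)² ≈ 477145 km².

477145 km²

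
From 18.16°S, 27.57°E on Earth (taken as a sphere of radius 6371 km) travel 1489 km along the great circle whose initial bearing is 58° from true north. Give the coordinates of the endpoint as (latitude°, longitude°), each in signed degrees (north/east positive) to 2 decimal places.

-10.75°, 39.10°

Angular distance δ = d/R = 1489/6371 = 0.23372 rad; initial bearing θ = 1.0123 rad.
sin φ₂ = sin φ₁ cos δ + cos φ₁ sin δ cos θ = (-0.3117)(0.9728) + (0.9502)(0.2316)(0.5299) = -0.1866, so φ₂ = -10.75°.
Δλ = atan2(sin θ sin δ cos φ₁, cos δ − sin φ₁ sin φ₂) = atan2(0.1866, 0.9147) = 11.532°.
λ₂ = 27.570° + 11.532° = 39.10°.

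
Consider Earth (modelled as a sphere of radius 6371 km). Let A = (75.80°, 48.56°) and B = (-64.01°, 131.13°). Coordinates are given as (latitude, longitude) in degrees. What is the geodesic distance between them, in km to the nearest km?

16572 km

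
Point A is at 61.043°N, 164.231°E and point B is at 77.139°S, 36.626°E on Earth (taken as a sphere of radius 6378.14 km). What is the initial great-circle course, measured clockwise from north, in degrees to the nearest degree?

207°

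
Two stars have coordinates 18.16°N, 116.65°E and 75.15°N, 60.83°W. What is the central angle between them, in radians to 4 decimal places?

1.5128 rad

In radians: φ₁ = 0.3170, φ₂ = 1.3116, Δλ = -177.480° = -3.0976 rad.
cos c = sin φ₁ sin φ₂ + cos φ₁ cos φ₂ cos Δλ = (0.3117)(0.9666) + (0.9502)(0.2563)(-0.9990) = 0.05797,
so c = arccos(0.05797) = 1.51279 rad.
So the angular separation is 1.5128 rad.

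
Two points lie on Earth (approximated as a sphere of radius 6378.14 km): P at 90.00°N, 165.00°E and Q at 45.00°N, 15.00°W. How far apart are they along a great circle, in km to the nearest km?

Let φ₁ = 1.5708 rad, φ₂ = 0.7854 rad, and Δλ = -3.1416 rad.
cos c = sin φ₁ sin φ₂ + cos φ₁ cos φ₂ cos Δλ = (1.0000)(0.7071) + (0.0000)(0.7071)(-1.0000) = 0.70711,
so c = arccos(0.70711) = 0.78540 rad.
Distance = R·c = 6378.14 × 0.7854 ≈ 5009 km.

5009 km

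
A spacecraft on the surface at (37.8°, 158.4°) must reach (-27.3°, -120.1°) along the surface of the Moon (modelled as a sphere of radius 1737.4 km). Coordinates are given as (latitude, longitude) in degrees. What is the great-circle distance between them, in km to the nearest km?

With latitudes φ₁ = 37.800°, φ₂ = -27.300° and longitude difference Δλ = 81.500°:
cos c = sin φ₁ sin φ₂ + cos φ₁ cos φ₂ cos Δλ = (0.6129)(-0.4586) + (0.7902)(0.8886)(0.1478) = -0.17733,
so c = arccos(-0.17733) = 1.74906 rad.
Distance = R·c = 1737.4 × 1.7491 ≈ 3039 km.

3039 km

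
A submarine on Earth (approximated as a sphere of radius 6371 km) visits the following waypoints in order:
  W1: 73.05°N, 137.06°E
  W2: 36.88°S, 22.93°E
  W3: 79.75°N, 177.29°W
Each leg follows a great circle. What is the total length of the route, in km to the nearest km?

29847 km

Leg W1→W2: central angle 2.3042 rad, distance 14680.1 km.
Leg W2→W3: central angle 2.3806 rad, distance 15166.6 km.
Total: 14680.1 + 15166.6 ≈ 29847 km.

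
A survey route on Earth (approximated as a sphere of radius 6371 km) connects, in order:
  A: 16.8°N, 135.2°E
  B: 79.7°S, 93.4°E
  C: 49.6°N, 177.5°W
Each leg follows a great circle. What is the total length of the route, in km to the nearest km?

26396 km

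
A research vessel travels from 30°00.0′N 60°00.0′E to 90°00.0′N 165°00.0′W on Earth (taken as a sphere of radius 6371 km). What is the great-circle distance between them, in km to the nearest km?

With latitudes φ₁ = 30.000°, φ₂ = 90.000° and longitude difference Δλ = 135.000°:
cos c = sin φ₁ sin φ₂ + cos φ₁ cos φ₂ cos Δλ = (0.5000)(1.0000) + (0.8660)(0.0000)(-0.7071) = 0.50000,
so c = arccos(0.50000) = 1.04720 rad.
Distance = R·c = 6371 × 1.0472 ≈ 6672 km.

6672 km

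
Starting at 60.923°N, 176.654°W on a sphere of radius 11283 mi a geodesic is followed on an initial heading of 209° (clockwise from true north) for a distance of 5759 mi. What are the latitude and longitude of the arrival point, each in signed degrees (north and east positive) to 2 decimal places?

Angular distance δ = d/R = 5759/11283 = 0.51041 rad; initial bearing θ = 3.6477 rad.
sin φ₂ = sin φ₁ cos δ + cos φ₁ sin δ cos θ = (0.8740)(0.8725) + (0.4860)(0.4885)(-0.8746) = 0.5549, so φ₂ = 33.71°.
Δλ = atan2(sin θ sin δ cos φ₁, cos δ − sin φ₁ sin φ₂) = atan2(-0.1151, 0.3876) = -16.541°.
λ₂ = -176.654° − 16.541° = -193.20° → 166.80° after wrapping to (−180°, 180°].

33.71°, 166.80°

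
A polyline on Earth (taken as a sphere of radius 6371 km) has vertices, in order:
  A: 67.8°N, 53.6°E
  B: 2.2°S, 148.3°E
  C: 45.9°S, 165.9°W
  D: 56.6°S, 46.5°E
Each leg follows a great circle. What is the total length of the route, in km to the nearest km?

Leg A→B: central angle 1.6373 rad, distance 10431.4 km.
Leg B→C: central angle 1.0328 rad, distance 6580.3 km.
Leg C→D: central angle 1.2911 rad, distance 8225.5 km.
Total: 10431.4 + 6580.3 + 8225.5 ≈ 25237 km.

25237 km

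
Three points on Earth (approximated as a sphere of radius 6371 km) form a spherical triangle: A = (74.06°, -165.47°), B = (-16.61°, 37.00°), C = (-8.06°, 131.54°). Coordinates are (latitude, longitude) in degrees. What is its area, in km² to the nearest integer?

Side lengths (central angles): a = 1.6058, b = 1.5821, c = 2.1154 rad; semiperimeter s = 2.6517.
By l'Huilier's theorem, tan(E/4) = √[tan(s/2) tan((s−a)/2) tan((s−b)/2) tan((s−c)/2)], giving spherical excess E = 2.1986 rad.
Area = E·R² = 2.1986 × (6371)² ≈ 89238789 km².

89238789 km²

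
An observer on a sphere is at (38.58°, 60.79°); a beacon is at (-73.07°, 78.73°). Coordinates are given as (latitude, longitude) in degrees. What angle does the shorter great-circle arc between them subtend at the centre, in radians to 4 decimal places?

1.9606 rad

With latitudes φ₁ = 38.580°, φ₂ = -73.070° and longitude difference Δλ = 17.940°:
cos c = sin φ₁ sin φ₂ + cos φ₁ cos φ₂ cos Δλ = (0.6236)(-0.9567) + (0.7817)(0.2912)(0.9514) = -0.38000,
so c = arccos(-0.38000) = 1.96060 rad.
So the angular separation is 1.9606 rad.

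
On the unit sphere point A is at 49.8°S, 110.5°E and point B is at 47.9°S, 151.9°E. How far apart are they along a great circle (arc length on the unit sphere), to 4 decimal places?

0.4706

Let φ₁ = -0.8692 rad, φ₂ = -0.8360 rad, and Δλ = 0.7226 rad.
Haversine: a = sin²(Δφ/2) + cos φ₁ cos φ₂ sin²(Δλ/2) = 0.0003 + (0.6455)(0.6704)(0.1249) = 0.05434.
Central angle c = 2·arcsin(√a) = 0.47056 rad.
On the unit sphere the arc length equals the central angle: 0.4706.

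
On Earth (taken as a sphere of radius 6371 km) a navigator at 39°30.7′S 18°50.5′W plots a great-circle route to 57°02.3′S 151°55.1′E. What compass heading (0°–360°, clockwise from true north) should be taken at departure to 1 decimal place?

175.0°

Δλ = 170.760° = 2.9803 rad.
y = sin Δλ · cos φ₂ = (0.1606)(0.5441) = 0.0874
x = cos φ₁ sin φ₂ − sin φ₁ cos φ₂ cos Δλ = (0.7715)(-0.8390) − (-0.6362)(0.5441)(-0.9870) = -0.9890
θ = atan2(y, x) = 174.95°, so the bearing is 175.0°.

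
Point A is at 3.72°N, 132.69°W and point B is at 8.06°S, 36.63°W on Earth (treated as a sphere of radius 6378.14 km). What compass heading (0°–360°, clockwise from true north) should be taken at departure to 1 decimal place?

97.7°

With φ₁ = 0.0649, φ₂ = -0.1407, Δλ = 1.6766 rad, the forward-azimuth formula gives
θ = atan2( sin Δλ cos φ₂ , cos φ₁ sin φ₂ − sin φ₁ cos φ₂ cos Δλ ) = atan2(0.9846, -0.1331) = 97.70°.
So the initial bearing is 97.7°.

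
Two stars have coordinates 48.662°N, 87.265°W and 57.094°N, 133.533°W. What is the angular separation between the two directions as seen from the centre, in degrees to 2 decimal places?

Let φ₁ = 0.8493 rad, φ₂ = 0.9965 rad, and Δλ = -0.8075 rad.
Haversine: a = sin²(Δφ/2) + cos φ₁ cos φ₂ sin²(Δλ/2) = 0.0054 + (0.6605)(0.5433)(0.1544) = 0.06079.
Central angle c = 2·arcsin(√a) = 0.49826 rad.
So the angular separation is 28.55°.

28.55°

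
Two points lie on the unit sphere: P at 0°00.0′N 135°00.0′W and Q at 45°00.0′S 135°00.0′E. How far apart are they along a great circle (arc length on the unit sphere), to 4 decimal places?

In radians: φ₁ = 0.0000, φ₂ = -0.7854, Δλ = -90.000° = -1.5708 rad.
Haversine: a = sin²(Δφ/2) + cos φ₁ cos φ₂ sin²(Δλ/2) = 0.1464 + (1.0000)(0.7071)(0.5000) = 0.50000.
Central angle c = 2·arcsin(√a) = 1.57080 rad.
On the unit sphere the arc length equals the central angle: 1.5708.

1.5708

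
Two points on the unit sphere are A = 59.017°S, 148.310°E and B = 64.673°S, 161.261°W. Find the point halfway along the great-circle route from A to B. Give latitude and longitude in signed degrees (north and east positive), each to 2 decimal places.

The central angle between A and B is δ = 0.4148 rad.
With f = 0.5, the slerp weights are sin((1−f)δ)/sin δ = 0.5109 and sin(fδ)/sin δ = 0.5109.
Weighted sum of the unit vectors: (0.5109)·(-0.4380,0.2704,-0.8573) + (0.5109)·(-0.4051,-0.1374,-0.9039) = (-0.4308, 0.0680, -0.8999).
Converting back: φ = atan2(z, √(x²+y²)) = -64.14°, λ = atan2(y, x) = 171.04°.

-64.14°, 171.04°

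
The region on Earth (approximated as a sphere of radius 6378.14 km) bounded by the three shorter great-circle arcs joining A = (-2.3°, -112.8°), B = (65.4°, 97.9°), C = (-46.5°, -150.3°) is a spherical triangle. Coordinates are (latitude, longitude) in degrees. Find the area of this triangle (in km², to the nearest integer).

Side lengths (central angles): a = 2.4433, b = 0.9585, c = 1.9759 rad; semiperimeter s = 2.6889.
By l'Huilier's theorem, tan(E/4) = √[tan(s/2) tan((s−a)/2) tan((s−b)/2) tan((s−c)/2)], giving spherical excess E = 1.8028 rad.
Area = E·R² = 1.8028 × (6378.14)² ≈ 73338254 km².

73338254 km²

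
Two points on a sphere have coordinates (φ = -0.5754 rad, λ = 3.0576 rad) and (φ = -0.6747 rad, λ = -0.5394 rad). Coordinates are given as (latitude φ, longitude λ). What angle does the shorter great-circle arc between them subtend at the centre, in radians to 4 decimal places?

1.8219 rad

Let φ₁ = -0.5754 rad, φ₂ = -0.6747 rad, and Δλ = 2.6862 rad.
cos c = sin φ₁ sin φ₂ + cos φ₁ cos φ₂ cos Δλ = (-0.5442)(-0.6247) + (0.8390)(0.7809)(-0.8981) = -0.24846,
so c = arccos(-0.24846) = 1.82188 rad.
So the angular separation is 1.8219 rad.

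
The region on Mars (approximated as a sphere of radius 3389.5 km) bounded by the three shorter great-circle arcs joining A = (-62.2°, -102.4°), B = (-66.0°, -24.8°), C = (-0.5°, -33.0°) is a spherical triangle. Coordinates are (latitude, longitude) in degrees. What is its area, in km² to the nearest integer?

Side lengths (central angles): a = 1.1478, b = 1.3981, c = 0.5570 rad; semiperimeter s = 1.5514.
By l'Huilier's theorem, tan(E/4) = √[tan(s/2) tan((s−a)/2) tan((s−b)/2) tan((s−c)/2)], giving spherical excess E = 0.3649 rad.
Area = E·R² = 0.3649 × (3389.5)² ≈ 4191755 km².

4191755 km²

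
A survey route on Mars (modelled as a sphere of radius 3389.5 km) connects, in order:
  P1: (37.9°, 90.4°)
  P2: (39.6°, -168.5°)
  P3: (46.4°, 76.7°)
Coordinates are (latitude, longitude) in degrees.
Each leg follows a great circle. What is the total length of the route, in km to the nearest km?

Leg P1→P2: central angle 1.2927 rad, distance 4381.7 km.
Leg P2→P3: central angle 1.3297 rad, distance 4507.2 km.
Total: 4381.7 + 4507.2 ≈ 8889 km.

8889 km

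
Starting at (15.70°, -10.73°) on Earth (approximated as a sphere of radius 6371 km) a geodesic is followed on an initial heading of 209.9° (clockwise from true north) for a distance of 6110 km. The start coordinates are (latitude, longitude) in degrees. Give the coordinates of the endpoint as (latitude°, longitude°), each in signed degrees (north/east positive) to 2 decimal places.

-31.86°, -39.44°

Angular distance δ = d/R = 6110/6371 = 0.95903 rad; initial bearing θ = 3.6634 rad.
sin φ₂ = sin φ₁ cos δ + cos φ₁ sin δ cos θ = (0.2706)(0.5743) + (0.9627)(0.8186)(-0.8669) = -0.5278, so φ₂ = -31.86°.
Δλ = atan2(sin θ sin δ cos φ₁, cos δ − sin φ₁ sin φ₂) = atan2(-0.3929, 0.7171) = -28.715°.
λ₂ = -10.730° − 28.715° = -39.44°.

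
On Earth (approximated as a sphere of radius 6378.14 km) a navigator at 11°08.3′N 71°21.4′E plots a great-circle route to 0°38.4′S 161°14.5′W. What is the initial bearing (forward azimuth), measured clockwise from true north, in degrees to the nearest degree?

82°

Δλ = 127.402° = 2.2236 rad.
y = sin Δλ · cos φ₂ = (0.7944)(0.9999) = 0.7943
x = cos φ₁ sin φ₂ − sin φ₁ cos φ₂ cos Δλ = (0.9812)(-0.0112) − (0.1932)(0.9999)(-0.6074) = 0.1064
θ = atan2(y, x) = 82.37°, so the bearing is 82°.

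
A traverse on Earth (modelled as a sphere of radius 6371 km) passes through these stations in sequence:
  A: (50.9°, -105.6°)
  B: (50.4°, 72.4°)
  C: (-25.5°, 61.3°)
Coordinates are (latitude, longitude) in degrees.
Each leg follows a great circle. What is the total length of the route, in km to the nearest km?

17260 km

Leg A→B: central angle 1.3733 rad, distance 8749.4 km.
Leg B→C: central angle 1.3358 rad, distance 8510.3 km.
Total: 8749.4 + 8510.3 ≈ 17260 km.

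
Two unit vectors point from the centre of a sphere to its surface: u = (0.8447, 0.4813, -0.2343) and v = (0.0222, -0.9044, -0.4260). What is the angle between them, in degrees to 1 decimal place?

u·v = -0.3167; |u| = 1.0000, |v| = 1.0000.
cos θ = (u·v)/(|u||v|) = -0.3167, so θ = 108.5°.

108.5°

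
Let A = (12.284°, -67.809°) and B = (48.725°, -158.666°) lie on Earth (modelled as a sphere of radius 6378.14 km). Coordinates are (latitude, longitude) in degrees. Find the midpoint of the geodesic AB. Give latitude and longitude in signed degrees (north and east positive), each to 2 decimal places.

The central angle between A and B is δ = 1.4200 rad.
With f = 0.5, the slerp weights are sin((1−f)δ)/sin δ = 0.6593 and sin(fδ)/sin δ = 0.6593.
Weighted sum of the unit vectors: (0.6593)·(0.3690,-0.9047,0.2128) + (0.6593)·(-0.6145,-0.2400,0.7516) = (-0.1618, -0.7547, 0.6358).
Converting back: φ = atan2(z, √(x²+y²)) = 39.48°, λ = atan2(y, x) = -102.10°.

39.48°, -102.10°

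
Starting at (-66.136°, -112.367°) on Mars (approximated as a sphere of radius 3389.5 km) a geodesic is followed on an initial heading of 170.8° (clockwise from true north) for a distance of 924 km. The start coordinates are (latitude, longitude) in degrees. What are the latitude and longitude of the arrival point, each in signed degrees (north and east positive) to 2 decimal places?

Angular distance δ = d/R = 924/3389.5 = 0.27261 rad; initial bearing θ = 2.9810 rad.
sin φ₂ = sin φ₁ cos δ + cos φ₁ sin δ cos θ = (-0.9145)(0.9631) + (0.4046)(0.2692)(-0.9871) = -0.9883, so φ₂ = -81.21°.
Δλ = atan2(sin θ sin δ cos φ₁, cos δ − sin φ₁ sin φ₂) = atan2(0.0174, 0.0593) = 16.367°.
λ₂ = -112.367° + 16.367° = -96.00°.

-81.21°, -96.00°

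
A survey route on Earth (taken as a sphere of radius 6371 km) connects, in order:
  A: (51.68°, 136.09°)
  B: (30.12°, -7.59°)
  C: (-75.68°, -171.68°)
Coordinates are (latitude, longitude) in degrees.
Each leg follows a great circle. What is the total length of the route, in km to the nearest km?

25129 km

Leg A→B: central angle 1.6092 rad, distance 10252.5 km.
Leg B→C: central angle 2.3350 rad, distance 14876.3 km.
Total: 10252.5 + 14876.3 ≈ 25129 km.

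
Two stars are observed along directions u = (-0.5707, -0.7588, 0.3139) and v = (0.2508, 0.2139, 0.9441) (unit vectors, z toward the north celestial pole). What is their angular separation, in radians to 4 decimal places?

u·v = -0.0091; |u| = 1.0000, |v| = 1.0000.
cos θ = (u·v)/(|u||v|) = -0.0091, so θ = 1.5799 rad.

1.5799 rad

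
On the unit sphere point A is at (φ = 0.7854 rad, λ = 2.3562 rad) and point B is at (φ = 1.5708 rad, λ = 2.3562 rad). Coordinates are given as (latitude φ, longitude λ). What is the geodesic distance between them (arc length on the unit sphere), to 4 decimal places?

With latitudes φ₁ = 45.000°, φ₂ = 90.000° and longitude difference Δλ = 0.000°:
Haversine: a = sin²(Δφ/2) + cos φ₁ cos φ₂ sin²(Δλ/2) = 0.1464 + (0.7071)(-0.0000)(0.0000) = 0.14645.
Central angle c = 2·arcsin(√a) = 0.78540 rad.
On the unit sphere the arc length equals the central angle: 0.7854.

0.7854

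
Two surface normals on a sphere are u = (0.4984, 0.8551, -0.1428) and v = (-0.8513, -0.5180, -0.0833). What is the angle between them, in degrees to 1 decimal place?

u·v = -0.8553; |u| = 1.0000, |v| = 1.0000.
cos θ = (u·v)/(|u||v|) = -0.8553, so θ = 148.8°.

148.8°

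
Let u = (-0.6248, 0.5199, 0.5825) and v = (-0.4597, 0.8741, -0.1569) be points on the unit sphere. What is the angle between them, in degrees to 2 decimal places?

u·v = 0.6503; |u| = 1.0000, |v| = 1.0000.
cos θ = (u·v)/(|u||v|) = 0.6503, so θ = 49.44°.

49.44°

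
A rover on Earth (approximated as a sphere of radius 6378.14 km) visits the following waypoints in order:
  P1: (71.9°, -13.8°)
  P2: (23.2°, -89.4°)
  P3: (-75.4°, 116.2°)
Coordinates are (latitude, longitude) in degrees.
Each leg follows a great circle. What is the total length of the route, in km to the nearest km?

Leg P1→P2: central angle 1.1091 rad, distance 7074.0 km.
Leg P2→P3: central angle 2.2021 rad, distance 14045.0 km.
Total: 7074.0 + 14045.0 ≈ 21119 km.

21119 km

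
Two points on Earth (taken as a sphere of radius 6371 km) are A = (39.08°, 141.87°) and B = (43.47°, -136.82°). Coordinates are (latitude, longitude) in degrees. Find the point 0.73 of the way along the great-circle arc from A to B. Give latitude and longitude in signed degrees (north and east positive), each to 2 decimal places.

48.52°, -158.56°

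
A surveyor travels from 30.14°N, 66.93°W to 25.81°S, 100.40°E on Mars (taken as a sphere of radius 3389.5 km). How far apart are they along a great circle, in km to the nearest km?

9939 km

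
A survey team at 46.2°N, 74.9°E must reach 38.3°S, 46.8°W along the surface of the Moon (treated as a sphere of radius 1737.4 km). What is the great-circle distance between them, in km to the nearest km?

4158 km

With latitudes φ₁ = 46.200°, φ₂ = -38.300° and longitude difference Δλ = -121.700°:
Haversine: a = sin²(Δφ/2) + cos φ₁ cos φ₂ sin²(Δλ/2) = 0.4521 + (0.6921)(0.7848)(0.7627) = 0.86638.
Central angle c = 2·arcsin(√a) = 2.39316 rad.
Distance = R·c = 1737.4 × 2.3932 ≈ 4158 km.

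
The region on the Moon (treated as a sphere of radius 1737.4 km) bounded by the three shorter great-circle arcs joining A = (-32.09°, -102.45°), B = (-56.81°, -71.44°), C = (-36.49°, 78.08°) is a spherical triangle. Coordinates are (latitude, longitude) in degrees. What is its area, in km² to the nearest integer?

997299 km²

Side lengths (central angles): a = 1.4521, b = 1.9446, c = 0.5697 rad; semiperimeter s = 1.9832.
By l'Huilier's theorem, tan(E/4) = √[tan(s/2) tan((s−a)/2) tan((s−b)/2) tan((s−c)/2)], giving spherical excess E = 0.3304 rad.
Area = E·R² = 0.3304 × (1737.4)² ≈ 997299 km².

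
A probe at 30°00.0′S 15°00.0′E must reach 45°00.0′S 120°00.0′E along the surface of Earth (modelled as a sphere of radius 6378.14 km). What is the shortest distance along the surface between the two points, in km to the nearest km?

In radians: φ₁ = -0.5236, φ₂ = -0.7854, Δλ = 105.000° = 1.8326 rad.
cos c = sin φ₁ sin φ₂ + cos φ₁ cos φ₂ cos Δλ = (-0.5000)(-0.7071) + (0.8660)(0.7071)(-0.2588) = 0.19506,
so c = arccos(0.19506) = 1.37448 rad.
Distance = R·c = 6378.14 × 1.3745 ≈ 8767 km.

8767 km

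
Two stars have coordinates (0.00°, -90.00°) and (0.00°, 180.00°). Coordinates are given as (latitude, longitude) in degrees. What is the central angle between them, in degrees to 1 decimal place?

In radians: φ₁ = 0.0000, φ₂ = 0.0000, Δλ = -90.000° = -1.5708 rad.
Haversine: a = sin²(Δφ/2) + cos φ₁ cos φ₂ sin²(Δλ/2) = 0.0000 + (1.0000)(1.0000)(0.5000) = 0.50000.
Central angle c = 2·arcsin(√a) = 1.57080 rad.
So the angular separation is 90.0°.

90.0°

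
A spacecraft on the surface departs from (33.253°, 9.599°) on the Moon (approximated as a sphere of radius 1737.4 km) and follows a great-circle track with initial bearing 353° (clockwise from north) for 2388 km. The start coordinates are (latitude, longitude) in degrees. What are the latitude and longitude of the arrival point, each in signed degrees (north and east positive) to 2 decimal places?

Angular distance δ = d/R = 2388/1737.4 = 1.37447 rad; initial bearing θ = 6.1610 rad.
sin φ₂ = sin φ₁ cos δ + cos φ₁ sin δ cos θ = (0.5483)(0.1951) + (0.8363)(0.9808)(0.9925) = 0.9210, so φ₂ = 67.08°.
Δλ = atan2(sin θ sin δ cos φ₁, cos δ − sin φ₁ sin φ₂) = atan2(-0.1000, -0.3100) = -162.127°.
λ₂ = 9.599° − 162.127° = -152.53°.

67.08°, -152.53°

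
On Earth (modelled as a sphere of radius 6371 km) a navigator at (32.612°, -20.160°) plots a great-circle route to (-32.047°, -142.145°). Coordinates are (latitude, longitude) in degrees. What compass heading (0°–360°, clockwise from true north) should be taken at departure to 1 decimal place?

254.1°

With φ₁ = 0.5692, φ₂ = -0.5593, Δλ = -2.1290 rad, the forward-azimuth formula gives
θ = atan2( sin Δλ cos φ₂ , cos φ₁ sin φ₂ − sin φ₁ cos φ₂ cos Δλ ) = atan2(-0.7189, -0.2050) = -105.91°.
Adding 360° brings this into [0°, 360°): 254.1°.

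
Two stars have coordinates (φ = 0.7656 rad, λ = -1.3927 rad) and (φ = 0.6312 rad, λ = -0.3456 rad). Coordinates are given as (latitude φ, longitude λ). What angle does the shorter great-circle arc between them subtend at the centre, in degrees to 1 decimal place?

45.6°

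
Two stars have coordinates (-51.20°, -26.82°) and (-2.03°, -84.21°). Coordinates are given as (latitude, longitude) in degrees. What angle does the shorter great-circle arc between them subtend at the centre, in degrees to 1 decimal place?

68.6°

In radians: φ₁ = -0.8936, φ₂ = -0.0354, Δλ = -57.390° = -1.0016 rad.
Haversine: a = sin²(Δφ/2) + cos φ₁ cos φ₂ sin²(Δλ/2) = 0.1731 + (0.6266)(0.9994)(0.2305) = 0.31746.
Central angle c = 2·arcsin(√a) = 1.19708 rad.
So the angular separation is 68.6°.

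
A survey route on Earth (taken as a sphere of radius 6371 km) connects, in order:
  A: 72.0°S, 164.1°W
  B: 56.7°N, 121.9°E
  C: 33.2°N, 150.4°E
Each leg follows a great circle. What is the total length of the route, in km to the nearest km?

Leg A→B: central angle 2.4160 rad, distance 15392.6 km.
Leg B→C: central angle 0.5328 rad, distance 3394.5 km.
Total: 15392.6 + 3394.5 ≈ 18787 km.

18787 km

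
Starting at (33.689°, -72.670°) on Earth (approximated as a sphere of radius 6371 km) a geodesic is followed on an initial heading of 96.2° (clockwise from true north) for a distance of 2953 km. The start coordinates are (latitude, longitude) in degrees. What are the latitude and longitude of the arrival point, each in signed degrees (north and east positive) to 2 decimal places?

Angular distance δ = d/R = 2953/6371 = 0.46351 rad; initial bearing θ = 1.6790 rad.
sin φ₂ = sin φ₁ cos δ + cos φ₁ sin δ cos θ = (0.5547)(0.8945) + (0.8321)(0.4471)(-0.1080) = 0.4560, so φ₂ = 27.13°.
Δλ = atan2(sin θ sin δ cos φ₁, cos δ − sin φ₁ sin φ₂) = atan2(0.3698, 0.6416) = 29.961°.
λ₂ = -72.670° + 29.961° = -42.71°.

27.13°, -42.71°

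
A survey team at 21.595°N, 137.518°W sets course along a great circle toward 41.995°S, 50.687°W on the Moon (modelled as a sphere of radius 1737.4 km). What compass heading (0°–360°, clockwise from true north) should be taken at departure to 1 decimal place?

130.7°

Δλ = 86.831° = 1.5155 rad.
y = sin Δλ · cos φ₂ = (0.9985)(0.7432) = 0.7421
x = cos φ₁ sin φ₂ − sin φ₁ cos φ₂ cos Δλ = (0.9298)(-0.6691) − (0.3680)(0.7432)(0.0553) = -0.6372
θ = atan2(y, x) = 130.65°, so the bearing is 130.7°.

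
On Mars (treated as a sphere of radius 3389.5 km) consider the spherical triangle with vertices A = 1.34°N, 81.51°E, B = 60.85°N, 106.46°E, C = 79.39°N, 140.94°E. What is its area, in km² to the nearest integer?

591718 km²

Side lengths (central angles): a = 0.3699, b = 1.4539, c = 1.0906 rad; semiperimeter s = 1.4572.
By l'Huilier's theorem, tan(E/4) = √[tan(s/2) tan((s−a)/2) tan((s−b)/2) tan((s−c)/2)], giving spherical excess E = 0.0515 rad.
Area = E·R² = 0.0515 × (3389.5)² ≈ 591718 km².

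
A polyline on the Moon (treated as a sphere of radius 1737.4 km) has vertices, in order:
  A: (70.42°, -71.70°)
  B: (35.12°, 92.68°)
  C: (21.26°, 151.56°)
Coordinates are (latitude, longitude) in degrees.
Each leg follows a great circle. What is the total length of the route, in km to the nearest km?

Leg A→B: central angle 1.2890 rad, distance 2239.6 km.
Leg B→C: central angle 0.9241 rad, distance 1605.5 km.
Total: 2239.6 + 1605.5 ≈ 3845 km.

3845 km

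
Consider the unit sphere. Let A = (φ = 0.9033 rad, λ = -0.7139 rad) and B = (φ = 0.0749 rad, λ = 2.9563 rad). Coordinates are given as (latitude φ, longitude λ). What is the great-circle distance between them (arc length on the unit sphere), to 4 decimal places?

2.0649

In radians: φ₁ = 0.9033, φ₂ = 0.0749, Δλ = -149.713° = -2.6130 rad.
Haversine: a = sin²(Δφ/2) + cos φ₁ cos φ₂ sin²(Δλ/2) = 0.1620 + (0.6190)(0.9972)(0.9318) = 0.73713.
Central angle c = 2·arcsin(√a) = 2.06492 rad.
On the unit sphere the arc length equals the central angle: 2.0649.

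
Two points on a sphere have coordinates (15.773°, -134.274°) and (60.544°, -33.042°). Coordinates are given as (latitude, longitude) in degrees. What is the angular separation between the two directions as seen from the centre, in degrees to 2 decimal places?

With latitudes φ₁ = 15.773°, φ₂ = 60.544° and longitude difference Δλ = 101.232°:
Haversine: a = sin²(Δφ/2) + cos φ₁ cos φ₂ sin²(Δλ/2) = 0.1450 + (0.9623)(0.4918)(0.5974) = 0.42774.
Central angle c = 2·arcsin(√a) = 1.42578 rad.
So the angular separation is 81.69°.

81.69°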